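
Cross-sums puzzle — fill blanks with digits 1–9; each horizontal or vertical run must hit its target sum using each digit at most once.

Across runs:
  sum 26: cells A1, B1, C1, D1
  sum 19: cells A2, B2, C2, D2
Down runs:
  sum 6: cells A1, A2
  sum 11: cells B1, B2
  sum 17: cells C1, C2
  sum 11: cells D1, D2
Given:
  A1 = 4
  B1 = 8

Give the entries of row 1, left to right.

4, 8, 9, 5

17 in 2 cells must be {8,9}.
C1 = 9: the only remaining digit allowed by both the 26 across and the 17 down.
D1 = 26 − 21 = 5 completes the 26 across.
A2 = 6 − 4 = 2 completes the 6 down.
B2 = 11 − 8 = 3 completes the 11 down.
C2 = 17 − 9 = 8 completes the 17 down.
D2 = 19 − 13 = 6 completes the 19 across.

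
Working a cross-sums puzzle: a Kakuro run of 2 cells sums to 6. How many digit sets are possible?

2 distinct digits from 1–9 sum between 3 and 17.
Enumerating: {1,5}, {2,4}.

2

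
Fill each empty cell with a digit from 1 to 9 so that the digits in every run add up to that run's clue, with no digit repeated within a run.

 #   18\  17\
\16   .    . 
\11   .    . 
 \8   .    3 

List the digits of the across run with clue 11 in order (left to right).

6 5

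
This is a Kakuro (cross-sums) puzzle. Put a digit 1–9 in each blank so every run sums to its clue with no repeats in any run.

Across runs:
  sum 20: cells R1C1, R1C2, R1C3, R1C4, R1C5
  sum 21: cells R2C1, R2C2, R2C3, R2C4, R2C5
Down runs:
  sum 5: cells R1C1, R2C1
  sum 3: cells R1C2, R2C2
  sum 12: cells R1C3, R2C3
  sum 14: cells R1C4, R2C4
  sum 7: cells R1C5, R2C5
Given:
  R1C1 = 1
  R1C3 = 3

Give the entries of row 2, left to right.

4 1 9 5 2

3 in 2 cells must be {1,2}.
R1C2 = 2: the only remaining digit allowed by both the 20 across and the 3 down.
R2C1 = 5 − 1 = 4 completes the 5 down.
R2C2 = 3 − 2 = 1 completes the 3 down.
R2C3 = 12 − 3 = 9 completes the 12 down.
Given what's placed, R2C4 must be 5 to fit the 21 across and 14 down.
R2C5 = 21 − 19 = 2 completes the 21 across.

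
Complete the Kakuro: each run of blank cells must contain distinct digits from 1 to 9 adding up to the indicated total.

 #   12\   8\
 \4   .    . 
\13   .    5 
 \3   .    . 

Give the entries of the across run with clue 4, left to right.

3 1

4 in 2 cells must be {1,3}; 3 in 2 cells must be {1,2}.
Given what's placed, R1C2 must be 1 to fit the 4 across and 8 down.
R2C1 = 13 − 5 = 8 completes the 13 across.
Given what's placed, R3C1 must be 1 to fit the 3 across and 12 down.
R3C2 = 3 − 1 = 2 completes the 3 across.
R1C1 = 4 − 1 = 3 completes the 4 across.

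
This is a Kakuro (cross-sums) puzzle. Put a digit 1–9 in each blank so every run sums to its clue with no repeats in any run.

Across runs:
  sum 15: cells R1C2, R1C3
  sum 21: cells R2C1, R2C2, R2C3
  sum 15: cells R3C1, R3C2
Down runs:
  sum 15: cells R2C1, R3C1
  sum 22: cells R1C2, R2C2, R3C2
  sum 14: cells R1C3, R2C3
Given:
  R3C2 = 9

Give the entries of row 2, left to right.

9 7 5

R3C1 = 15 − 9 = 6 completes the 15 across.
R2C1 = 15 − 6 = 9 completes the 15 down.
Nothing is forced directly, so branch on R2C3, whose candidates are 5 or 8. If R2C3 = 8: that forces R1C3 = 6, after which R2C2 would have to be in {4} for the 21 across but in {5,6,7,8} for the 22 down — contradiction. So R2C3 = 5.
R1C3 = 14 − 5 = 9 completes the 14 down.
R2C2 = 21 − 14 = 7 completes the 21 across.
R1C2 = 15 − 9 = 6 completes the 15 across.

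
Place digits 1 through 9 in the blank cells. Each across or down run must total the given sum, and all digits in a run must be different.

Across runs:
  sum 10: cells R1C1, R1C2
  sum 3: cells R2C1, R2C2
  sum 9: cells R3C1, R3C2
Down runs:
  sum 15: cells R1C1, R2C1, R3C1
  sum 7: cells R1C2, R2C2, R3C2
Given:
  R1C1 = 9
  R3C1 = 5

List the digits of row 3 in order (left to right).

3 in 2 cells must be {1,2}; 7 in 3 cells must be {1,2,4}.
R1C2 = 10 − 9 = 1 completes the 10 across.
R2C1 = 15 − 14 = 1 completes the 15 down.
R2C2 = 3 − 1 = 2 completes the 3 across.
R3C2 = 9 − 5 = 4 completes the 9 across.

5 4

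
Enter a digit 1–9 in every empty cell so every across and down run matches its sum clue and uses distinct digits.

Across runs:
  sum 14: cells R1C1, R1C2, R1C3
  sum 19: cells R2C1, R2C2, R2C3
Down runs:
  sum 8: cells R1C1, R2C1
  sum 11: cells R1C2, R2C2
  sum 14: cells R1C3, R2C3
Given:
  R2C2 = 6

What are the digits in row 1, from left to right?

3 5 6

R1C2 = 11 − 6 = 5 completes the 11 down.
Given what's placed, R2C1 must be 5 to fit the 19 across and 8 down.
R2C3 = 19 − 11 = 8 completes the 19 across.
R1C1 = 8 − 5 = 3 completes the 8 down.
R1C3 = 14 − 8 = 6 completes the 14 across.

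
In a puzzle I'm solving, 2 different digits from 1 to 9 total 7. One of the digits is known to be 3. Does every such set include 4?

The only way to make 7 from 2 distinct digits under that restriction is {3,4}, which contains 4.

Yes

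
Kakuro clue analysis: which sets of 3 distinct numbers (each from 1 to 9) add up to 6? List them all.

3 distinct digits from 1–9 sum between 6 and 24.
Only one set works: {1,2,3}.

{1,2,3}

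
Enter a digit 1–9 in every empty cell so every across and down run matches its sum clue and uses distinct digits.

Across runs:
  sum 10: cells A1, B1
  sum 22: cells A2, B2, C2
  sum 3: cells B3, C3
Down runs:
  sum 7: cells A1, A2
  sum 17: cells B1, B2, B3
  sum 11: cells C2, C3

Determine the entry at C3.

2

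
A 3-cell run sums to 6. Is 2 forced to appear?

The only way to make 6 from 3 distinct digits is {1,2,3}, which contains 2.

Yes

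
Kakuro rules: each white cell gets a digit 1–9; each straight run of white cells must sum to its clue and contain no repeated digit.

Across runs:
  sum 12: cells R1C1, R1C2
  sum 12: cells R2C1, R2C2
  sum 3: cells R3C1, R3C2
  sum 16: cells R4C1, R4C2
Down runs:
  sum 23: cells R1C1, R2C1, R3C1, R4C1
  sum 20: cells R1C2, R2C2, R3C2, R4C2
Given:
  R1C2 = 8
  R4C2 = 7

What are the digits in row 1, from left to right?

4 8

3 in 2 cells must be {1,2}; 16 in 2 cells must be {7,9}.
R1C1 = 12 − 8 = 4 completes the 12 across.
Given what's placed, R3C1 must be 2 to fit the 3 across and 23 down.
R3C2 = 3 − 2 = 1 completes the 3 across.
R4C1 = 16 − 7 = 9 completes the 16 across.
R2C1 = 23 − 15 = 8 completes the 23 down.
R2C2 = 12 − 8 = 4 completes the 12 across.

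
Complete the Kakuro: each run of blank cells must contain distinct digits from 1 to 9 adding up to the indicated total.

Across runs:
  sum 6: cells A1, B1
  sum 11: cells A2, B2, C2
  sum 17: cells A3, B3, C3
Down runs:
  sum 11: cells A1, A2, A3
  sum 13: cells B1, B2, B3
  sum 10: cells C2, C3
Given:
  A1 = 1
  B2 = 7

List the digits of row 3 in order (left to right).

7 1 9

B1 = 6 − 1 = 5 completes the 6 across.
A2 = 3: the only remaining digit allowed by both the 11 across and the 11 down.
C2 = 11 − 10 = 1 completes the 11 across.
A3 = 11 − 4 = 7 completes the 11 down.
B3 = 13 − 12 = 1 completes the 13 down.
C3 = 17 − 8 = 9 completes the 17 across.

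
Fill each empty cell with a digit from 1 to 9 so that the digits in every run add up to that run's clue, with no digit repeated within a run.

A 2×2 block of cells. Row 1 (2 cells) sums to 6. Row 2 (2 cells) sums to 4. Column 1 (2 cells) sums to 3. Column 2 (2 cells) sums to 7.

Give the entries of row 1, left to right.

4 in 2 cells must be {1,3}; 3 in 2 cells must be {1,2}.
The 4 across and the 3 down share only 1, so (2,1) = 1.
(2,2) = 4 − 1 = 3 completes the 4 across.
(1,1) = 3 − 1 = 2 completes the 3 down.
(1,2) = 6 − 2 = 4 completes the 6 across.

2 4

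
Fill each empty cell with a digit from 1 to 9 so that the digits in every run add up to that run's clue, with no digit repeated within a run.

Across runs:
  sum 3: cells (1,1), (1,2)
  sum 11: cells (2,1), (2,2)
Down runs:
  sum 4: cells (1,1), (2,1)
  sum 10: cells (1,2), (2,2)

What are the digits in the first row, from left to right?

1, 2

3 in 2 cells must be {1,2}; 4 in 2 cells must be {1,3}.
The 3 across and the 4 down share only 1, so (1,1) = 1.
(1,2) = 3 − 1 = 2 completes the 3 across.
(2,1) = 4 − 1 = 3 completes the 4 down.
(2,2) = 11 − 3 = 8 completes the 11 across.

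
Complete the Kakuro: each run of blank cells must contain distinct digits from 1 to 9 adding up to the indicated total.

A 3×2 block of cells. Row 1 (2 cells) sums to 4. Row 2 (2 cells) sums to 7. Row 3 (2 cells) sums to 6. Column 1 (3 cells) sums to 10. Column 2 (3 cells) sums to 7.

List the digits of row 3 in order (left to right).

4 in 2 cells must be {1,3}; 7 in 3 cells must be {1,2,4}.
The 4 across and the 7 down share only 1, so (1,2) = 1.
(1,1) = 4 − 1 = 3 completes the 4 across.
Nothing is forced directly, so branch on (2,2), whose candidates are 2 or 4. If (2,2) = 4: then (2,1) would have to be in {3} for the 7 across but in {1,2,5,6} for the 10 down — contradiction. So (2,2) = 2.
(2,1) = 7 − 2 = 5 completes the 7 across.
(3,1) = 10 − 8 = 2 completes the 10 down.
(3,2) = 6 − 2 = 4 completes the 6 across.

2, 4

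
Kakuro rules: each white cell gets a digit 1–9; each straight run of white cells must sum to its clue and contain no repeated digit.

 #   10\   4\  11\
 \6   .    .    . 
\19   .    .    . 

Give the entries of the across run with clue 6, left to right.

6 in 3 cells must be {1,2,3}; 4 in 2 cells must be {1,3}.
The 19 across and the 4 down share only 3, so R2C2 = 3.
R1C2 = 4 − 3 = 1 completes the 4 down.
Nothing is forced directly, so branch on R2C1, whose candidates are 7 or 9. If R2C1 = 9: then R1C1 would have to be in {2,3} for the 6 across but in {1} for the 10 down — contradiction. So R2C1 = 7.
R1C1 = 10 − 7 = 3 completes the 10 down.
R1C3 = 6 − 4 = 2 completes the 6 across.
R2C3 = 19 − 10 = 9 completes the 19 across.

3 1 2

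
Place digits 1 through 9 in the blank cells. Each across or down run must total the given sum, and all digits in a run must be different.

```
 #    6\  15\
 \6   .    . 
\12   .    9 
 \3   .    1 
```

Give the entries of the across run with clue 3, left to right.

2 1

3 in 2 cells must be {1,2}; 6 in 3 cells must be {1,2,3}.
R1C2 = 15 − 10 = 5 completes the 15 down.
R2C1 = 12 − 9 = 3 completes the 12 across.
R3C1 = 3 − 1 = 2 completes the 3 across.
R1C1 = 6 − 5 = 1 completes the 6 across.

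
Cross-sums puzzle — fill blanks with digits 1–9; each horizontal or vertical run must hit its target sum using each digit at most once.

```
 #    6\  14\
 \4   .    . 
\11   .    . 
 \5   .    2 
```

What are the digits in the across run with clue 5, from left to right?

3 2

4 in 2 cells must be {1,3}; 6 in 3 cells must be {1,2,3}.
R1C2 = 3: the only remaining digit allowed by both the 4 across and the 14 down.
R2C2 = 14 − 5 = 9 completes the 14 down.
R3C1 = 5 − 2 = 3 completes the 5 across.
R1C1 = 4 − 3 = 1 completes the 4 across.
R2C1 = 11 − 9 = 2 completes the 11 across.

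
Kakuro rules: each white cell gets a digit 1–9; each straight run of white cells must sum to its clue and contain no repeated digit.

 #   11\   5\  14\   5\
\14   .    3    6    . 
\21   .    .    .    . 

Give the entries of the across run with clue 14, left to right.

R1C1 = 4: the only remaining digit allowed by both the 14 across and the 11 down.
R1C4 = 14 − 13 = 1 completes the 14 across.
R2C1 = 11 − 4 = 7 completes the 11 down.
R2C2 = 5 − 3 = 2 completes the 5 down.
R2C3 = 14 − 6 = 8 completes the 14 down.
R2C4 = 21 − 17 = 4 completes the 21 across.

4 3 6 1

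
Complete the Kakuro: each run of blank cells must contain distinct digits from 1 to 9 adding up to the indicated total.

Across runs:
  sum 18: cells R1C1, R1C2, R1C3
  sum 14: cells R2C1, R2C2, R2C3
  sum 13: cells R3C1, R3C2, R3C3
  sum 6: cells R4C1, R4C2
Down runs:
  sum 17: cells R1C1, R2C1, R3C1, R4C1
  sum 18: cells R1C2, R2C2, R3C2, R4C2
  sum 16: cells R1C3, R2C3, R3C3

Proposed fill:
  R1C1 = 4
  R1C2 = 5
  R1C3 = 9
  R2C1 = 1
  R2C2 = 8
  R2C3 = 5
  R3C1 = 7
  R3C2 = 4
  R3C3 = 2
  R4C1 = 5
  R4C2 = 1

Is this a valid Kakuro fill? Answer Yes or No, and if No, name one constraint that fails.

Across: 4+5+9=18; 1+8+5=14; 7+4+2=13; 5+1=6. Down: 4+1+7+5=17; 5+8+4+1=18; 9+5+2=16. No digit repeats within any run.

Yes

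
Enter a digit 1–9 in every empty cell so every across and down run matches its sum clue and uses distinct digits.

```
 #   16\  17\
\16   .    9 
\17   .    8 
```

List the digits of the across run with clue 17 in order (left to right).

16 in 2 cells must be {7,9}; 17 in 2 cells must be {8,9}.
R1C1 = 16 − 9 = 7 completes the 16 across.
R2C1 = 17 − 8 = 9 completes the 17 across.

9 8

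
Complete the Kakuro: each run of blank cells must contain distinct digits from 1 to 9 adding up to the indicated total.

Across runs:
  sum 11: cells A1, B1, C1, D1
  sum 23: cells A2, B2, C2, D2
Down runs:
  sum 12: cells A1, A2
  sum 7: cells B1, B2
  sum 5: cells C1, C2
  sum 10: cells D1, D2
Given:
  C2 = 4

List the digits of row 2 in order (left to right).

11 in 4 cells must be {1,2,3,5}.
C1 = 5 − 4 = 1 completes the 5 down.
No cell is forced outright now. A1 can only be 3 or 5 (the digits allowed by both its 11 across and its 12 down). If A1 = 5: that forces A2 = 7, B2 = 3, D2 = 9, after which B1 would have to be in {2,3} for the 11 across but in {4} for the 7 down — contradiction. So A1 = 3.
Given what's placed, D1 must be 2 to fit the 11 across and 10 down.
A2 = 12 − 3 = 9 completes the 12 down.
D2 = 10 − 2 = 8 completes the 10 down.
B1 = 11 − 6 = 5 completes the 11 across.
B2 = 23 − 21 = 2 completes the 23 across.

9 2 4 8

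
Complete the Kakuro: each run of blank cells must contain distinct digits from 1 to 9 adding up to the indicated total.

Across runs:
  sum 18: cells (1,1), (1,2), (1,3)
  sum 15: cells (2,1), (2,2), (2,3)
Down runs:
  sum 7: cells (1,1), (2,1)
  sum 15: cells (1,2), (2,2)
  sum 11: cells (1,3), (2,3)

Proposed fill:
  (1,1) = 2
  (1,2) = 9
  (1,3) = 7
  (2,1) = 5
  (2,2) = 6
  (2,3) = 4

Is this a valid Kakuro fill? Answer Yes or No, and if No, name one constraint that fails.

Across: 2+9+7=18; 5+6+4=15. Down: 2+5=7; 9+6=15; 7+4=11. No digit repeats within any run.

Yes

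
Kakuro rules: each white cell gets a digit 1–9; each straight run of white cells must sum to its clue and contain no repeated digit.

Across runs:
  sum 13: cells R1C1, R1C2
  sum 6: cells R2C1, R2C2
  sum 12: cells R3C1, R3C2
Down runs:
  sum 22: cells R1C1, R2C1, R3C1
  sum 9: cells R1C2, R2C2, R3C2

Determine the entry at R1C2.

The 6 across and the 22 down share only 5, so R2C1 = 5.
R2C2 = 6 − 5 = 1 completes the 6 across.
Nothing is forced directly, so branch on R1C1, whose candidates are 8 or 9. If R1C1 = 9: then R1C2 would have to be in {4} for the 13 across but in {2,3,5,6} for the 9 down — contradiction. So R1C1 = 8.
R1C2 = 13 − 8 = 5 completes the 13 across.
R3C1 = 22 − 13 = 9 completes the 22 down.
R3C2 = 12 − 9 = 3 completes the 12 across.

5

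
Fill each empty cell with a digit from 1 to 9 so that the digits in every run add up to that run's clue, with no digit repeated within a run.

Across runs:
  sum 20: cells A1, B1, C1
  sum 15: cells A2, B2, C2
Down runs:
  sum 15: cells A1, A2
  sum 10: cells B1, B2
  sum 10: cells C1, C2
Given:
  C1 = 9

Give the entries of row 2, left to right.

8 6 1

C2 = 10 − 9 = 1 completes the 10 down.
Nothing is forced directly, so branch on B2, whose candidates are 6 or 8 or 9. If B2 = 8: then B1 would have to be in {3,4,5,6,7,8} for the 20 across but in {2} for the 10 down — contradiction. If B2 = 9: then B1 would have to be in {3,4,5,6,7,8} for the 20 across but in {1} for the 10 down — contradiction. So B2 = 6.
B1 = 10 − 6 = 4 completes the 10 down.
A2 = 15 − 7 = 8 completes the 15 across.
A1 = 20 − 13 = 7 completes the 20 across.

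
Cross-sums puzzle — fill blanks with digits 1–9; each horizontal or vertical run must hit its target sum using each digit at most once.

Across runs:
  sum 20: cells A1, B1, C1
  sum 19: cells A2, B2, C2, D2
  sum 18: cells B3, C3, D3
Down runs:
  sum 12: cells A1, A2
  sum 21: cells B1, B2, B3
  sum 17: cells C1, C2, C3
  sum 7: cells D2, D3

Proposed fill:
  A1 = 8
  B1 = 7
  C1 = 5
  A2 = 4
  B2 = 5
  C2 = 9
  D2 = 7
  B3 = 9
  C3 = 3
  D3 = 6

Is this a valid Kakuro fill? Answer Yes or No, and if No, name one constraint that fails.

No — the across run A2–D2 sums to 25, not 19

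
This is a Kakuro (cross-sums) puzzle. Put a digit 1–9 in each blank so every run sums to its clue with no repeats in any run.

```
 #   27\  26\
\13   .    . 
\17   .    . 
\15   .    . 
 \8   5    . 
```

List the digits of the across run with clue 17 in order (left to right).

17 in 2 cells must be {8,9}.
Given what's placed, R2C1 must be 9 to fit the 17 across and 27 down.
R2C2 = 17 − 9 = 8 completes the 17 across.
R4C2 = 8 − 5 = 3 completes the 8 across.
Nothing is forced directly, so branch on R1C1, whose candidates are 6 or 7. If R1C1 = 6: then R1C2 would have to be in {7} for the 13 across but in {6,9} for the 26 down — contradiction. So R1C1 = 7.
R1C2 = 13 − 7 = 6 completes the 13 across.
R3C1 = 27 − 21 = 6 completes the 27 down.
R3C2 = 15 − 6 = 9 completes the 15 across.

9 8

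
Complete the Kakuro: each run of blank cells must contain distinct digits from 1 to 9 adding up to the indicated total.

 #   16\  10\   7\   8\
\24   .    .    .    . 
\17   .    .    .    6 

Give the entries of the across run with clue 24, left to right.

16 in 2 cells must be {7,9}.
R1C4 = 8 − 6 = 2 completes the 8 down.
Given what's placed, R2C1 must be 7 to fit the 17 across and 16 down.
R1C1 = 16 − 7 = 9 completes the 16 down.
Nothing is forced directly, so branch on R2C2, whose candidates are 1 or 3. If R2C2 = 1: then R1C2 would have to be in {5,6,7,8} for the 24 across but in {9} for the 10 down — contradiction. So R2C2 = 3.
R1C2 = 10 − 3 = 7 completes the 10 down.
R1C3 = 24 − 18 = 6 completes the 24 across.
R2C3 = 17 − 16 = 1 completes the 17 across.

9 7 6 2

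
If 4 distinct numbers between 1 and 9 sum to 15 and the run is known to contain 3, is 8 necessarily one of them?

No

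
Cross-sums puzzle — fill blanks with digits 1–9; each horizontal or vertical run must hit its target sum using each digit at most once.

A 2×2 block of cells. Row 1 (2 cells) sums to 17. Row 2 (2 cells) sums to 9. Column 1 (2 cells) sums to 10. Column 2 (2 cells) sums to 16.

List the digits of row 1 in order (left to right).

8, 9

17 in 2 cells must be {8,9}; 16 in 2 cells must be {7,9}.
The 17 across and the 16 down share only 9, so (1,2) = 9.
(2,2) = 16 − 9 = 7 completes the 16 down.
(1,1) = 17 − 9 = 8 completes the 17 across.
(2,1) = 9 − 7 = 2 completes the 9 across.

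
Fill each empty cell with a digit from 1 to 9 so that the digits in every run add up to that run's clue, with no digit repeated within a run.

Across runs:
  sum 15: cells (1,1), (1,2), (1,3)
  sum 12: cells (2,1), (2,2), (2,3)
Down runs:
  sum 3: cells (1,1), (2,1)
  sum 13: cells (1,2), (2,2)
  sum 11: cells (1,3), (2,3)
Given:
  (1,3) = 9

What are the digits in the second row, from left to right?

3 in 2 cells must be {1,2}.
(2,3) = 11 − 9 = 2 completes the 11 down.
Given what's placed, (2,1) must be 1 to fit the 12 across and 3 down.
(2,2) = 12 − 3 = 9 completes the 12 across.
(1,1) = 3 − 1 = 2 completes the 3 down.
(1,2) = 15 − 11 = 4 completes the 15 across.

1 9 2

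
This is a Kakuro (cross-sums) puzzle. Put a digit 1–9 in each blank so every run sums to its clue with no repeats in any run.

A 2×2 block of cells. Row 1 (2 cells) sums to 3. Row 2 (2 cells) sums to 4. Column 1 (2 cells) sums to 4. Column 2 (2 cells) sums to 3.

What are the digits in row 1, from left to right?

1 2

3 in 2 cells must be {1,2}; 4 in 2 cells must be {1,3}.
The 3 across and the 4 down share only 1, so (1,1) = 1.
(1,2) = 3 − 1 = 2 completes the 3 across.
(2,1) = 4 − 1 = 3 completes the 4 down.
(2,2) = 4 − 3 = 1 completes the 4 across.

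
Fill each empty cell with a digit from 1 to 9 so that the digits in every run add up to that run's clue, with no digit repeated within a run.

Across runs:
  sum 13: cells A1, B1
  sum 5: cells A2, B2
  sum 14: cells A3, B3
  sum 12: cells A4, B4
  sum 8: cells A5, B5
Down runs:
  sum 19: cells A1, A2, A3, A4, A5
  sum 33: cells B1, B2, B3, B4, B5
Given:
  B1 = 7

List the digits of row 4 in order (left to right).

4 8

A1 = 13 − 7 = 6 completes the 13 across.
A3 = 5: the only remaining digit allowed by both the 14 across and the 19 down.
B3 = 14 − 5 = 9 completes the 14 across.
Nothing is forced directly, so branch on B2, whose candidates are 3 or 4. If B2 = 3: then A2 would have to be in {2} for the 5 across but in {1,3,4} for the 19 down — contradiction. So B2 = 4.
A2 = 5 − 4 = 1 completes the 5 across.
A5 = 3: the only remaining digit allowed by both the 8 across and the 19 down.
B5 = 8 − 3 = 5 completes the 8 across.
A4 = 19 − 15 = 4 completes the 19 down.
B4 = 12 − 4 = 8 completes the 12 across.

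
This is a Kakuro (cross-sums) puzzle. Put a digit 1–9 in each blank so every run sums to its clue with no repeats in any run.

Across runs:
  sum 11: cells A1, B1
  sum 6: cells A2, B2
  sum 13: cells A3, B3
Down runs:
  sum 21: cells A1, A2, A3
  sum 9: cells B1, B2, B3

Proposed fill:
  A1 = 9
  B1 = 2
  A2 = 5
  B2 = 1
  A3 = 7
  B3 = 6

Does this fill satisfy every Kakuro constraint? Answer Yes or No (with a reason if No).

Across: 9+2=11; 5+1=6; 7+6=13. Down: 9+5+7=21; 2+1+6=9. No digit repeats within any run.

Yes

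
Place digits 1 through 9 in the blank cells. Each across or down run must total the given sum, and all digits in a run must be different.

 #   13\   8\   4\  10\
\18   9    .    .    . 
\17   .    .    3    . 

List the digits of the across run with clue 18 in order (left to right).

9 6 1 2

4 in 2 cells must be {1,3}.
R1C3 = 4 − 3 = 1 completes the 4 down.
R2C1 = 13 − 9 = 4 completes the 13 down.
Nothing is forced directly, so branch on R2C2, whose candidates are 1 or 2. If R2C2 = 1: then R1C2 would have to be in {2,3,5,6} for the 18 across but in {7} for the 8 down — contradiction. So R2C2 = 2.
R1C2 = 8 − 2 = 6 completes the 8 down.
R1C4 = 18 − 16 = 2 completes the 18 across.
R2C4 = 17 − 9 = 8 completes the 17 across.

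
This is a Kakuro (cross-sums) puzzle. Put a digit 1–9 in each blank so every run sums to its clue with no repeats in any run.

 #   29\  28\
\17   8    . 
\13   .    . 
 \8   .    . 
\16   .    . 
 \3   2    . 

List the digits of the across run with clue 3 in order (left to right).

17 in 2 cells must be {8,9}; 16 in 2 cells must be {7,9}; 3 in 2 cells must be {1,2}.
R1C2 = 17 − 8 = 9 completes the 17 across.
R4C2 = 7: the only remaining digit allowed by both the 16 across and the 28 down.
R5C2 = 3 − 2 = 1 completes the 3 across.

2, 1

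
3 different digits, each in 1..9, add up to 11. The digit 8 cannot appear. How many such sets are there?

3 distinct digits from 1–9 sum between 6 and 24.
Dropping sets that contain 8.
Enumerating: {1,3,7}, {1,4,6}, {2,3,6}, {2,4,5}.

4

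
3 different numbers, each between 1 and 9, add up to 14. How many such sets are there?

3 distinct digits from 1–9 sum between 6 and 24.

8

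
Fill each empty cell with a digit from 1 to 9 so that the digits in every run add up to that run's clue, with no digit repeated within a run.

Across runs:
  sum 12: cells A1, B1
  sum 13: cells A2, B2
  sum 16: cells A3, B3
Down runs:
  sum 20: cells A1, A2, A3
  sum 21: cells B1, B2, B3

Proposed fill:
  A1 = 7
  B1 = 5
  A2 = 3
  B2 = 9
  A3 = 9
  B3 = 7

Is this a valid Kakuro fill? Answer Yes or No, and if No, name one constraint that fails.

No — the down run A1–A3 sums to 19, not 20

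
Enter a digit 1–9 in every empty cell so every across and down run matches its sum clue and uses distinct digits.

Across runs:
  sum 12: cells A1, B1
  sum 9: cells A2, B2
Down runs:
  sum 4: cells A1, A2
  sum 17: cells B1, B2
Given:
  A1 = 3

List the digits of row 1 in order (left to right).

4 in 2 cells must be {1,3}; 17 in 2 cells must be {8,9}.
B1 = 12 − 3 = 9 completes the 12 across.
A2 = 4 − 3 = 1 completes the 4 down.
B2 = 9 − 1 = 8 completes the 9 across.

3 9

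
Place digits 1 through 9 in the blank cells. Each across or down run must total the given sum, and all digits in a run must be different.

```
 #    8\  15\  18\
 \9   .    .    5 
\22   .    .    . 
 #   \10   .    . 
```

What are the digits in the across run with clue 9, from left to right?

3, 1, 5

Nothing is forced directly, so branch on R1C1, whose candidates are 1 or 3. If R1C1 = 1: that forces R1C2 = 3, R2C1 = 7, after which R2C2 would have to be in {6,9} for the 22 across but in {4,5,7,8} for the 15 down — contradiction. So R1C1 = 3.
R1C2 = 9 − 8 = 1 completes the 9 across.
R2C1 = 8 − 3 = 5 completes the 8 down.
Given what's placed, R2C3 must be 9 to fit the 22 across and 18 down.
R3C3 = 18 − 14 = 4 completes the 18 down.
R2C2 = 22 − 14 = 8 completes the 22 across.
R3C2 = 10 − 4 = 6 completes the 10 across.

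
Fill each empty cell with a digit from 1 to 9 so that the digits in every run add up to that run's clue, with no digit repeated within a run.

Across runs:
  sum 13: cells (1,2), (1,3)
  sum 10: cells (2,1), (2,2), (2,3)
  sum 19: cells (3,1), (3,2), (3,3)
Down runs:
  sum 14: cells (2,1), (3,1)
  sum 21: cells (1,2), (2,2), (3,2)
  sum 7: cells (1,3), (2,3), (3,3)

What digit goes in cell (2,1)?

5

7 in 3 cells must be {1,2,4}.
Only 4 fits (1,3) under both its across sum 13 and down sum 7.
Given what's placed, (3,3) must be 2 to fit the 19 across and 7 down.
(1,2) = 13 − 4 = 9 completes the 13 across.
(2,3) = 7 − 6 = 1 completes the 7 down.
(3,2) = 8: the only remaining digit allowed by both the 19 across and the 21 down.
(2,2) = 21 − 17 = 4 completes the 21 down.
(3,1) = 19 − 10 = 9 completes the 19 across.
(2,1) = 10 − 5 = 5 completes the 10 across.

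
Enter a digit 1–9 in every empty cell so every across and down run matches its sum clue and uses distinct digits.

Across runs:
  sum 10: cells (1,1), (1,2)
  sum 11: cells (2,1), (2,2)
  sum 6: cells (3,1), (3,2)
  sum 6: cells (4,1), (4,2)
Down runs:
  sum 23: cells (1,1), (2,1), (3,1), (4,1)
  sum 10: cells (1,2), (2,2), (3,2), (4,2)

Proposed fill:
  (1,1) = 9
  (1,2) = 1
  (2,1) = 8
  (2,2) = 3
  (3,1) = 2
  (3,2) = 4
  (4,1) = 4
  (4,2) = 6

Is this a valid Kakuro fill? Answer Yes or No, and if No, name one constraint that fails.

No — the across run (4,1)–(4,2) sums to 10, not 6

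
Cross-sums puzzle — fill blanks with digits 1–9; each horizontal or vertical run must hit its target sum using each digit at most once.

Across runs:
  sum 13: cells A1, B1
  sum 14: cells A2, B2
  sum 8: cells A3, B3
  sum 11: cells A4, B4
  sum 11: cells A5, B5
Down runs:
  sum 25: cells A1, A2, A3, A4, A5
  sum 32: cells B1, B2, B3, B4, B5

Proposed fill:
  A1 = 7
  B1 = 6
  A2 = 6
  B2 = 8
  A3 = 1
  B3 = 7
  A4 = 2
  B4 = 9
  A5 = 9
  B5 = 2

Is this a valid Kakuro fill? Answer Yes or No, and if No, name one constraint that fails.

Across: 7+6=13; 6+8=14; 1+7=8; 2+9=11; 9+2=11. Down: 7+6+1+2+9=25; 6+8+7+9+2=32. No digit repeats within any run.

Yes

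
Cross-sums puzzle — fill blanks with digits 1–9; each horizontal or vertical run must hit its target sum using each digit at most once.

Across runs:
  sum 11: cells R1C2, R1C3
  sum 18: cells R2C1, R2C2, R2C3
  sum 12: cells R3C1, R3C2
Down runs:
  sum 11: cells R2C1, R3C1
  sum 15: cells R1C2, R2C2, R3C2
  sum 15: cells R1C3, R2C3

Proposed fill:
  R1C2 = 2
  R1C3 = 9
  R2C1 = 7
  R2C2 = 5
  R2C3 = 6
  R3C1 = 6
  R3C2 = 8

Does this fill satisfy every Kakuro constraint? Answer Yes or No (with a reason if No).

No — the down run R2C1–R3C1 sums to 13, not 11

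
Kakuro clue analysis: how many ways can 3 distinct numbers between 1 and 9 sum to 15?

8

3 distinct digits from 1–9 sum between 6 and 24.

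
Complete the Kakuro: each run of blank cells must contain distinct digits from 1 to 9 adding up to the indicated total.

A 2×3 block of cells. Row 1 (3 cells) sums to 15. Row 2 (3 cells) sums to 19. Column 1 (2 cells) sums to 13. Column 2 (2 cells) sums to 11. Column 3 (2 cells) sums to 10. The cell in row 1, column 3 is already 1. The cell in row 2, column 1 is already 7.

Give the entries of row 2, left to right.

(1,1) = 13 − 7 = 6 completes the 13 down.
(1,2) = 15 − 7 = 8 completes the 15 across.
(2,2) = 11 − 8 = 3 completes the 11 down.
(2,3) = 19 − 10 = 9 completes the 19 across.

7 3 9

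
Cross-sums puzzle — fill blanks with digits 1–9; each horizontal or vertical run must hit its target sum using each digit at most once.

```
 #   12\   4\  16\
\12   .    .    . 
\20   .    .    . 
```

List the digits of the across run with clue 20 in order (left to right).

4 in 2 cells must be {1,3}; 16 in 2 cells must be {7,9}.
The 20 across and the 4 down share only 3, so R2C2 = 3.
Given what's placed, R2C3 must be 9 to fit the 20 across and 16 down.
R1C2 = 4 − 3 = 1 completes the 4 down.
R1C3 = 16 − 9 = 7 completes the 16 down.
R2C1 = 20 − 12 = 8 completes the 20 across.
R1C1 = 12 − 8 = 4 completes the 12 across.

8, 3, 9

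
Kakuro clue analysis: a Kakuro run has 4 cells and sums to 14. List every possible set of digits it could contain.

{1,2,3,8}; {1,2,4,7}; {1,2,5,6}; {1,3,4,6}; {2,3,4,5}

4 distinct digits from 1–9 sum between 10 and 30.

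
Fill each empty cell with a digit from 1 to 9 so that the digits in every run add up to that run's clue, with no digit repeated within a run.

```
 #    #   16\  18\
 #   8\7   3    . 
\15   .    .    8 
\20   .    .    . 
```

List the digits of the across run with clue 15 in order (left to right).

R1C3 = 7 − 3 = 4 completes the 7 across.
R3C3 = 18 − 12 = 6 completes the 18 down.
R3C1 = 5: the only remaining digit allowed by both the 20 across and the 8 down.
R3C2 = 20 − 11 = 9 completes the 20 across.
R2C1 = 8 − 5 = 3 completes the 8 down.
R2C2 = 15 − 11 = 4 completes the 15 across.

3 4 8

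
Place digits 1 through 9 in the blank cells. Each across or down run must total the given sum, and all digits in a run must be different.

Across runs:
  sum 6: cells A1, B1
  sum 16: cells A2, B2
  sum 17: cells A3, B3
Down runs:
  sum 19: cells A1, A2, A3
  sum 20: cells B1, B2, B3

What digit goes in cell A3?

16 in 2 cells must be {7,9}; 17 in 2 cells must be {8,9}.
Nothing is forced directly, so branch on B1, whose candidates are 4 or 5. If B1 = 5: then A1 would have to be in {1} for the 6 across but in {2,3,4,5,6,7,8,9} for the 19 down — contradiction. So B1 = 4.
A1 = 6 − 4 = 2 completes the 6 across.
Given what's placed, A2 must be 9 to fit the 16 across and 19 down.
B2 = 16 − 9 = 7 completes the 16 across.
A3 = 19 − 11 = 8 completes the 19 down.
B3 = 17 − 8 = 9 completes the 17 across.

8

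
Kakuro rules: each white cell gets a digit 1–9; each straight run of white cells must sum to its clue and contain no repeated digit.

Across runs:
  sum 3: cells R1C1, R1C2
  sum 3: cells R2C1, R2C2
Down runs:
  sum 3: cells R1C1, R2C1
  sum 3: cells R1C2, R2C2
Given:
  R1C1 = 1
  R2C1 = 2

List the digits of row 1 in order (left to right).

1 2

3 in 2 cells must be {1,2}.
R1C2 = 3 − 1 = 2 completes the 3 across.
R2C2 = 3 − 2 = 1 completes the 3 across.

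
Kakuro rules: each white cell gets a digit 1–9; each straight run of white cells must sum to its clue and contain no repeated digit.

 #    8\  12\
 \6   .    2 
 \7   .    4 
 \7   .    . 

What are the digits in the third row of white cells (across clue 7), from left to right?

R1C1 = 6 − 2 = 4 completes the 6 across.
R2C1 = 7 − 4 = 3 completes the 7 across.
R3C1 = 8 − 7 = 1 completes the 8 down.
R3C2 = 7 − 1 = 6 completes the 7 across.

1 6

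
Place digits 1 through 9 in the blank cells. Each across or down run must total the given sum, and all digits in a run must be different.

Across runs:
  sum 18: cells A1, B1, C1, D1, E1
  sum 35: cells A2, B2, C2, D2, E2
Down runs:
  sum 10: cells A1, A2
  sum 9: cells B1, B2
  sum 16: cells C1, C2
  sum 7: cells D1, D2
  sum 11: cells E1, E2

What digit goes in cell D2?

5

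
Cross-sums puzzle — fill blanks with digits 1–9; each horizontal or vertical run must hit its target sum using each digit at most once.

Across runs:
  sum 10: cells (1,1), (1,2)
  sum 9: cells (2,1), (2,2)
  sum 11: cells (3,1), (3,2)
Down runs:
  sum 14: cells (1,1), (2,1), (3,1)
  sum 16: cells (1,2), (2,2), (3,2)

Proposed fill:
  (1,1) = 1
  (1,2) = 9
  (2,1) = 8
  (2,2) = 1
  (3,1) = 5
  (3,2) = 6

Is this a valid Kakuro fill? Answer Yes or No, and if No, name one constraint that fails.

Yes

Across: 1+9=10; 8+1=9; 5+6=11. Down: 1+8+5=14; 9+1+6=16. No digit repeats within any run.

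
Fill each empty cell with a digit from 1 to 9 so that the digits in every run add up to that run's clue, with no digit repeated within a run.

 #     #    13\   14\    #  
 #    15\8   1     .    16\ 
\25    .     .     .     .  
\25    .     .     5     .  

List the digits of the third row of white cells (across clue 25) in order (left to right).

16 in 2 cells must be {7,9}.
R1C3 = 8 − 1 = 7 completes the 8 across.
R2C3 = 14 − 12 = 2 completes the 14 down.
Given what's placed, R2C4 must be 9 to fit the 25 across and 16 down.
R3C4 = 16 − 9 = 7 completes the 16 down.
Given what's placed, R2C2 must be 8 to fit the 25 across and 13 down.
Given what's placed, R3C1 must be 9 to fit the 25 across and 15 down.
R3C2 = 25 − 21 = 4 completes the 25 across.

9 4 5 7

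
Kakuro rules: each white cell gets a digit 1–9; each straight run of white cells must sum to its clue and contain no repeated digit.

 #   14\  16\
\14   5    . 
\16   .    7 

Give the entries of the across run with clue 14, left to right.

16 in 2 cells must be {7,9}.
R1C2 = 14 − 5 = 9 completes the 14 across.
R2C1 = 16 − 7 = 9 completes the 16 across.

5 9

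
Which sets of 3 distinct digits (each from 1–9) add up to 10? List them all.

3 distinct digits from 1–9 sum between 6 and 24.

{1,2,7}; {1,3,6}; {1,4,5}; {2,3,5}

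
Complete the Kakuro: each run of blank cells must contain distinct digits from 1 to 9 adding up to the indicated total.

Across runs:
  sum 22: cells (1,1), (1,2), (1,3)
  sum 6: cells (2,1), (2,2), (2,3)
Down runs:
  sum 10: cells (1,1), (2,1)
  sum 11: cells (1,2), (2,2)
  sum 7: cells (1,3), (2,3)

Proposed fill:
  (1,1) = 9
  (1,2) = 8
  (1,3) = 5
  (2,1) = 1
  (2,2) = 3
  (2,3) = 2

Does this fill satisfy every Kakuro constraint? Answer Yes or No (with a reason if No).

Yes

Across: 9+8+5=22; 1+3+2=6. Down: 9+1=10; 8+3=11; 5+2=7. No digit repeats within any run.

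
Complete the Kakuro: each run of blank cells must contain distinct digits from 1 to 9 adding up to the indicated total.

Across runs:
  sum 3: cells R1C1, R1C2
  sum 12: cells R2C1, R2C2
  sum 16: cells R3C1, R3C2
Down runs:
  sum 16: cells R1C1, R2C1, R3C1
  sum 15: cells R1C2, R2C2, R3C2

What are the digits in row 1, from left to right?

1 2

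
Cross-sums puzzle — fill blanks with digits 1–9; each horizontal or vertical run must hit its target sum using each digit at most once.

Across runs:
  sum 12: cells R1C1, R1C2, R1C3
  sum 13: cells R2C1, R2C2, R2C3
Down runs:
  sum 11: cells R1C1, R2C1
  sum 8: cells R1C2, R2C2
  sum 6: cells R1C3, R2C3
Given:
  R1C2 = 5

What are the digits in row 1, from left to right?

3, 5, 4

R2C2 = 8 − 5 = 3 completes the 8 down.
Nothing is forced directly, so branch on R1C3, whose candidates are 1 or 4. If R1C3 = 1: that forces R1C1 = 6, after which R2C1 would have to be in {1,2,4,6,8,9} for the 13 across but in {5} for the 11 down — contradiction. So R1C3 = 4.
R1C1 = 12 − 9 = 3 completes the 12 across.
R2C1 = 11 − 3 = 8 completes the 11 down.
R2C3 = 13 − 11 = 2 completes the 13 across.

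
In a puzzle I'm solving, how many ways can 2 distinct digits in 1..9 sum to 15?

2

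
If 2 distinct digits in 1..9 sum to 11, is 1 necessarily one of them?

No

Counterexample: {2,9} sums to 11 without using 1.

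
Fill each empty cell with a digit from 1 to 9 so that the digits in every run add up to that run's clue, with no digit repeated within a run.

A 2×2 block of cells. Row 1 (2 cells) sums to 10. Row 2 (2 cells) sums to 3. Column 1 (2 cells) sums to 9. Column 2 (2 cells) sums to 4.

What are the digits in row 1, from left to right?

3 in 2 cells must be {1,2}; 4 in 2 cells must be {1,3}.
The 3 across and the 4 down share only 1, so (2,2) = 1.
(1,2) = 4 − 1 = 3 completes the 4 down.
(2,1) = 3 − 1 = 2 completes the 3 across.
(1,1) = 10 − 3 = 7 completes the 10 across.

7, 3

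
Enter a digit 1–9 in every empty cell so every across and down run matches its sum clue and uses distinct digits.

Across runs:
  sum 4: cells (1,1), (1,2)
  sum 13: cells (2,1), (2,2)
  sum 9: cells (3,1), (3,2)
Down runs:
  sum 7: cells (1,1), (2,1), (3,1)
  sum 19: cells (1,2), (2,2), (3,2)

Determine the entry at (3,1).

2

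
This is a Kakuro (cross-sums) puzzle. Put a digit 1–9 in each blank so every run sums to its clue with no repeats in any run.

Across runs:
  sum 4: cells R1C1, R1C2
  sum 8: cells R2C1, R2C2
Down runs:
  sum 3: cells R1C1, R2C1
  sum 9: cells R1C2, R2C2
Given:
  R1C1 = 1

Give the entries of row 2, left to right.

4 in 2 cells must be {1,3}; 3 in 2 cells must be {1,2}.
R1C2 = 4 − 1 = 3 completes the 4 across.
R2C1 = 3 − 1 = 2 completes the 3 down.
R2C2 = 8 − 2 = 6 completes the 8 across.

2 6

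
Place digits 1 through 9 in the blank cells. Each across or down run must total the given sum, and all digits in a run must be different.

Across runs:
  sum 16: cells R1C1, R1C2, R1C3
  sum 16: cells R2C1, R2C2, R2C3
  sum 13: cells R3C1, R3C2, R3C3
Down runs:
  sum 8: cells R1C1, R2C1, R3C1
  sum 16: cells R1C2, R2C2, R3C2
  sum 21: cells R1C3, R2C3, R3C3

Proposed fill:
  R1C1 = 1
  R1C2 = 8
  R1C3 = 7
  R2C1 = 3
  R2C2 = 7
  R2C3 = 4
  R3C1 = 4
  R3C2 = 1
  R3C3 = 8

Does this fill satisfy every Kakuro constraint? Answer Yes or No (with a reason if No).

No — the down run R1C3–R3C3 sums to 19, not 21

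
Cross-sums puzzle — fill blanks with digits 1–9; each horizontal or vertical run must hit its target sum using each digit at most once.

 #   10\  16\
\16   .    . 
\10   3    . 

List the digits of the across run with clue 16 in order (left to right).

7 9

16 in 2 cells must be {7,9}.
R1C1 = 10 − 3 = 7 completes the 10 down.
R1C2 = 16 − 7 = 9 completes the 16 across.
R2C2 = 10 − 3 = 7 completes the 10 across.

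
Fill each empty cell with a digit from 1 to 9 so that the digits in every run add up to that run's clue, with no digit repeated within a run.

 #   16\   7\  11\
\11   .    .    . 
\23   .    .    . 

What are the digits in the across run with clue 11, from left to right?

23 in 3 cells must be {6,8,9}; 16 in 2 cells must be {7,9}.
The 11 across and the 16 down share only 7, so R1C1 = 7.
Given what's placed, R1C3 must be 3 to fit the 11 across and 11 down.
R2C1 = 16 − 7 = 9 completes the 16 down.
R2C2 = 6: the only remaining digit allowed by both the 23 across and the 7 down.
R2C3 = 23 − 15 = 8 completes the 23 across.
R1C2 = 11 − 10 = 1 completes the 11 across.

7 1 3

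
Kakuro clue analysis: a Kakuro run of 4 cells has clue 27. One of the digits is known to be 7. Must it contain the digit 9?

Yes

Every partition of 27 into 4 distinct digits under that restriction includes 9: {3,7,8,9}, {5,6,7,9}.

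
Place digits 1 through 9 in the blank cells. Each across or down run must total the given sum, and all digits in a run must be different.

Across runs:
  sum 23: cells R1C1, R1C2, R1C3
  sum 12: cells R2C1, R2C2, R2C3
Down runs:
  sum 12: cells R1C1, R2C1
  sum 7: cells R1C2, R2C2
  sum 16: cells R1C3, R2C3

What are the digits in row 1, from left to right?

8 6 9

23 in 3 cells must be {6,8,9}; 16 in 2 cells must be {7,9}.
The 23 across and the 7 down share only 6, so R1C2 = 6.
Given what's placed, R1C3 must be 9 to fit the 23 across and 16 down.
R2C2 = 7 − 6 = 1 completes the 7 down.
R2C3 = 16 − 9 = 7 completes the 16 down.
R1C1 = 23 − 15 = 8 completes the 23 across.
R2C1 = 12 − 8 = 4 completes the 12 across.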